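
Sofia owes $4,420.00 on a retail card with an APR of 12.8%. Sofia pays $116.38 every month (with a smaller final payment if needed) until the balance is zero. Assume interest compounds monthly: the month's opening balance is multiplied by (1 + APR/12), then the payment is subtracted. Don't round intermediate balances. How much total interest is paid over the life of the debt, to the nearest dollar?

Monthly rate r = 12.8%/12 = 1.06667% = 0.0106667.
Payoff takes n = ⌈−ln(1 − rB₀/P)/ln(1+r)⌉ = ⌈48.951⌉ = 49 payments; the last is $110.70.
Total paid = 48·$116.38 + $110.70 = $5,696.94.
Total interest = total paid − principal = $5,696.94 − $4,420.00 = $1,276.94.

$1,277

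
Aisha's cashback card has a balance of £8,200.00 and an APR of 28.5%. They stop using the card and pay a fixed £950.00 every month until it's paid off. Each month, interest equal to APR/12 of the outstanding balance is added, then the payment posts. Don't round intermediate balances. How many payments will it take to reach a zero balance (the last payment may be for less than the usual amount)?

10 payments

Monthly rate r = 28.5%/12 = 2.375% = 0.02375.
Recurrence: B ← B·(1+r) − £950.00.
Month 1: interest £194.75; balance after payment £7,444.75.
Month 2: interest £176.81; balance after payment £6,671.56.
Closed form: n = −ln(1 − rB₀/P)/ln(1+r) = −ln(0.795)/ln(1.02375) ≈ 9.774, so the balance reaches zero during payment 10.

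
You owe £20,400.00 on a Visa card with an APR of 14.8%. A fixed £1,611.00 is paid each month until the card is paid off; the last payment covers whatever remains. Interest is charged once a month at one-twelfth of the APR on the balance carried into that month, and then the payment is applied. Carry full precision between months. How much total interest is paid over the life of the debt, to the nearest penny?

Monthly rate r = 14.8%/12 = 1.23333% = 0.0123333.
Payoff takes n = ⌈−ln(1 − rB₀/P)/ln(1+r)⌉ = ⌈13.853⌉ = 14 payments; the last is £1,375.82.
Total paid = 13·£1,611.00 + £1,375.82 = £22,318.82.
Total interest = total paid − principal = £22,318.82 − £20,400.00 = £1,918.82.

£1,918.82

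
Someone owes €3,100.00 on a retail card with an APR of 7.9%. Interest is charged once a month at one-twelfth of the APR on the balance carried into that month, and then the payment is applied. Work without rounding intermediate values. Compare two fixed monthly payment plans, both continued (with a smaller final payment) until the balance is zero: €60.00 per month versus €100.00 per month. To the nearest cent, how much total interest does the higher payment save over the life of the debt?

€322.69

Monthly rate r = 7.9%/12 = 0.658333% = 0.00658333.
At €60.00/mo: n = ⌈−ln(1 − rB₀/P)/ln(1+r)⌉ = 64 payments (last €21.40); total interest = total paid − €3,100.00 = €701.40.
At €100.00/mo: 35 payments (last €78.71); total interest €378.71.
Interest saved = €701.40 − €378.71 = €322.69.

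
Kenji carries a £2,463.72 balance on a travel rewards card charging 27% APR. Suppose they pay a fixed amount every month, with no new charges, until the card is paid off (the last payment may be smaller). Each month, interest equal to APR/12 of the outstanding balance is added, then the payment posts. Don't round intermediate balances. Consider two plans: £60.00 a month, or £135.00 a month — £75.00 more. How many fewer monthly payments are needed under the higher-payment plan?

92 fewer payments

Monthly rate r = 27%/12 = 2.25% = 0.0225.
At £60.00/mo: n = ⌈−ln(1 − rB₀/P)/ln(1+r)⌉ = 116 payments (last £45.48); total interest = total paid − £2,463.72 = £4,481.76.
At £135.00/mo: 24 payments (last £102.93); total interest £744.21.
Payments saved = 116 − 24 = 92.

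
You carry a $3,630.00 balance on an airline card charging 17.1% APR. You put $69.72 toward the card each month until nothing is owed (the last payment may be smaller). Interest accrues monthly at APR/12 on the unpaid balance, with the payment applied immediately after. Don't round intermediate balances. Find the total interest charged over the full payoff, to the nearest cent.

$3,044.43

Monthly rate r = 17.1%/12 = 1.425% = 0.01425.
Payoff takes n = ⌈−ln(1 − rB₀/P)/ln(1+r)⌉ = ⌈95.731⌉ = 96 payments; the last is $51.03.
Total paid = 95·$69.72 + $51.03 = $6,674.43.
Total interest = total paid − principal = $6,674.43 − $3,630.00 = $3,044.43.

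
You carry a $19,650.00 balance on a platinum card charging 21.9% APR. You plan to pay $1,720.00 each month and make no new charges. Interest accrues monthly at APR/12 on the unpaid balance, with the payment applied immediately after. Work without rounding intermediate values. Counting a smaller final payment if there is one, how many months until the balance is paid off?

13 payments

Monthly rate r = 21.9%/12 = 1.825% = 0.01825.
Recurrence: B ← B·(1+r) − $1,720.00.
Month 1: interest $358.61; balance after payment $18,288.61.
Month 2: interest $333.77; balance after payment $16,902.38.
Closed form: n = −ln(1 − rB₀/P)/ln(1+r) = −ln(0.7915)/ln(1.01825) ≈ 12.929, so the balance reaches zero during payment 13.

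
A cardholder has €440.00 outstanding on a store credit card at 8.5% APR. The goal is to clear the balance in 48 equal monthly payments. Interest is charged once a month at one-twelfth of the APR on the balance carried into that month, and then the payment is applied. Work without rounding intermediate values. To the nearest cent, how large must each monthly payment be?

€10.85

Monthly rate r = 8.5%/12 = 0.708333% = 0.00708333.
Level-payment amortization: P = B₀·r / (1 − (1+r)^(−n)) = 440.00·0.00708333 / (1 − 1.00708^(−48)).
Denominator 1 − (1+r)^(−48) = 0.287376102.
P = 3.11667 / 0.287376102 ≈ 10.85.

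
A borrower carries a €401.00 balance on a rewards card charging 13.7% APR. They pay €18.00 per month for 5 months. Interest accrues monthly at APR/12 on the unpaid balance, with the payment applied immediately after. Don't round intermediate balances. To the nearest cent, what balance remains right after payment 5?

Monthly rate r = 13.7%/12 = 1.14167% = 0.0114167.
Each month: B ← B·(1+r) − €18.00.
Month 1: interest €4.58; balance after payment €387.58.
Month 2: interest €4.42; balance after payment €374.00.
Month 3: interest €4.27; balance after payment €360.27.
Month 4: interest €4.11; balance after payment €346.39.
Month 5: interest €3.95; balance after payment €332.34.

€332.34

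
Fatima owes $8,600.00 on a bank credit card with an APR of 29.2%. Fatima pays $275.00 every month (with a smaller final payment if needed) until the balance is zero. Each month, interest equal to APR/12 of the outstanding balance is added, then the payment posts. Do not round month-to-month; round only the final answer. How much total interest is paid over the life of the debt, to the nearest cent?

Monthly rate r = 29.2%/12 = 2.43333% = 0.0243333.
Payoff takes n = ⌈−ln(1 − rB₀/P)/ln(1+r)⌉ = ⌈59.528⌉ = 60 payments; the last is $145.94.
Total paid = 59·$275.00 + $145.94 = $16,370.94.
Total interest = total paid − principal = $16,370.94 − $8,600.00 = $7,770.94.

$7,770.94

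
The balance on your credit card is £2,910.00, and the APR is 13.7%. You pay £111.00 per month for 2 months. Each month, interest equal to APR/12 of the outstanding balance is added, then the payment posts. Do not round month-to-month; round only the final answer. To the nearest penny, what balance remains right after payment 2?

Monthly rate r = 13.7%/12 = 1.14167% = 0.0114167.
Each month: B ← B·(1+r) − £111.00.
Month 1: interest £33.22; balance after payment £2,832.22.
Month 2: interest £32.33; balance after payment £2,753.56.

£2,753.56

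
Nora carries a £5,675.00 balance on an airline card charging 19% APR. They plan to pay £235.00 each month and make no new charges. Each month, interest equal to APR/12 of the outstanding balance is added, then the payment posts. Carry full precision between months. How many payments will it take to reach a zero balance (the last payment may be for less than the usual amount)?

Monthly rate r = 19%/12 = 1.58333% = 0.0158333.
Recurrence: B ← B·(1+r) − £235.00.
Month 1: interest £89.85; balance after payment £5,529.85.
Month 2: interest £87.56; balance after payment £5,382.41.
Closed form: n = −ln(1 − rB₀/P)/ln(1+r) = −ln(0.61764)/ln(1.01583) ≈ 30.673, so the balance reaches zero during payment 31.

31 months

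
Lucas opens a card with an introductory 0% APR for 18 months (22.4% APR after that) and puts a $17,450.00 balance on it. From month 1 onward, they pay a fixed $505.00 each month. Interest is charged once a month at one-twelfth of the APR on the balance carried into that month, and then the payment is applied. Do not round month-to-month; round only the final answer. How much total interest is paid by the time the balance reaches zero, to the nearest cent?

$1,733.17

Promo months 1–18 at r₀ = 0%/12 = 0; months 19+ at r₁ = 22.4%/12 = 0.0186667.
After month 18 (no interest yet): B = $17,450.00 − 18·$505.00 = $8,360.00.
Then at r₁ with $505.00/mo: n₂ = −ln(1 − r₁·B/P)/ln(1+r₁) ≈ 19.99 → 20 more payments.
Total paid = 37·$505.00 + $498.17 = $19,183.17; interest = $19,183.17 − $17,450.00 = $1,733.17.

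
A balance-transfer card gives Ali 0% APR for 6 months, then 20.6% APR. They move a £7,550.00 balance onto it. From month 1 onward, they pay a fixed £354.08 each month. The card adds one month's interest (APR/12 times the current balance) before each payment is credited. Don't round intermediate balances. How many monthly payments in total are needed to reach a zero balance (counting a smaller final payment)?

24 months

Promo months 1–6 at r₀ = 0%/12 = 0; months 7+ at r₁ = 20.6%/12 = 0.0171667.
After month 6 (no interest yet): B = £7,550.00 − 6·£354.08 = £5,425.52.
Then at r₁ with £354.08/mo: n₂ = −ln(1 − r₁·B/P)/ln(1+r₁) ≈ 17.93 → 18 more payments.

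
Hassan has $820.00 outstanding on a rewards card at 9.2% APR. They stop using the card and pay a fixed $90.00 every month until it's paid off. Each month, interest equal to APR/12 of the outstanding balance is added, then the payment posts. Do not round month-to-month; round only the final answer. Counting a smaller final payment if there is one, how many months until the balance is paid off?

10 payments

Monthly rate r = 9.2%/12 = 0.766667% = 0.00766667.
Recurrence: B ← B·(1+r) − $90.00.
Month 1: interest $6.29; balance after payment $736.29.
Month 2: interest $5.64; balance after payment $651.93.
Closed form: n = −ln(1 − rB₀/P)/ln(1+r) = −ln(0.93015)/ln(1.00767) ≈ 9.481, so the balance reaches zero during payment 10.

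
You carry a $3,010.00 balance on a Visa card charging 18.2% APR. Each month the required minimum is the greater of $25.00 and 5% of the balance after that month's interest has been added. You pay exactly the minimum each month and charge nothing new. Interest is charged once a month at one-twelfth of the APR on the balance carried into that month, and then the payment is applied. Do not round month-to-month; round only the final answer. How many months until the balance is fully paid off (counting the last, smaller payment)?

Monthly rate r = 18.2%/12 = 1.51667% = 0.0151667.
While 5% of the post-interest balance exceeds $25.00, each month B ← (B·(1+r))·(1 − 0.05), i.e. B shrinks by the factor (1+r)·0.95 = 0.96441.
This holds for months 1–50. Entering month 51 the balance is $491.60; 5% of the post-interest balance is now below $25.00, so the flat $25.00 minimum applies from here.
From month 51 a fixed $25.00 at rate r clears $491.60 in 24 more payments. Total: 50 + 24 = 74 months.

74 months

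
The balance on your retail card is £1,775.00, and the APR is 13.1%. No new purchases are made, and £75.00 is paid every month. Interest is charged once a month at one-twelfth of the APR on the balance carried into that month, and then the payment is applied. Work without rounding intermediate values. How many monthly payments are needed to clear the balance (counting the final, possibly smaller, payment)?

28 months

Monthly rate r = 13.1%/12 = 1.09167% = 0.0109167.
Recurrence: B ← B·(1+r) − £75.00.
Month 1: interest £19.38; balance after payment £1,719.38.
Month 2: interest £18.77; balance after payment £1,663.15.
Closed form: n = −ln(1 − rB₀/P)/ln(1+r) = −ln(0.74164)/ln(1.01092) ≈ 27.529, so the balance reaches zero during payment 28.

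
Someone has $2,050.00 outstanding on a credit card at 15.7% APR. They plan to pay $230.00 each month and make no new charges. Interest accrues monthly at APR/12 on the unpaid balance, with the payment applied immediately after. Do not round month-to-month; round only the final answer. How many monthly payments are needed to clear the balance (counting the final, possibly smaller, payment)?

Monthly rate r = 15.7%/12 = 1.30833% = 0.0130833.
Recurrence: B ← B·(1+r) − $230.00.
Month 1: interest $26.82; balance after payment $1,846.82.
Month 2: interest $24.16; balance after payment $1,640.98.
Closed form: n = −ln(1 − rB₀/P)/ln(1+r) = −ln(0.88339)/ln(1.01308) ≈ 9.539, so the balance reaches zero during payment 10.

10 payments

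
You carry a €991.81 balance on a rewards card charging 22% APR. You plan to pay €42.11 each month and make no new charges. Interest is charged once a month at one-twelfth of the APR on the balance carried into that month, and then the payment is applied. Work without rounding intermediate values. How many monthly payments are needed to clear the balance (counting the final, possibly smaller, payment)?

32 payments

Monthly rate r = 22%/12 = 1.83333% = 0.0183333.
Recurrence: B ← B·(1+r) − €42.11.
Month 1: interest €18.18; balance after payment €967.88.
Month 2: interest €17.74; balance after payment €943.52.
Closed form: n = −ln(1 − rB₀/P)/ln(1+r) = −ln(0.5682)/ln(1.01833) ≈ 31.116, so the balance reaches zero during payment 32.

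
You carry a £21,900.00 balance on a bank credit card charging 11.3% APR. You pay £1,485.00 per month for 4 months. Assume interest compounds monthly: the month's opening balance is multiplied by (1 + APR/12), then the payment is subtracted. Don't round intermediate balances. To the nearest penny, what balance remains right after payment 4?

£16,712.19

Monthly rate r = 11.3%/12 = 0.941667% = 0.00941667.
Each month: B ← B·(1+r) − £1,485.00.
Month 1: interest £206.22; balance after payment £20,621.22.
Month 2: interest £194.18; balance after payment £19,330.41.
Month 3: interest £182.03; balance after payment £18,027.44.
Month 4: interest £169.76; balance after payment £16,712.19.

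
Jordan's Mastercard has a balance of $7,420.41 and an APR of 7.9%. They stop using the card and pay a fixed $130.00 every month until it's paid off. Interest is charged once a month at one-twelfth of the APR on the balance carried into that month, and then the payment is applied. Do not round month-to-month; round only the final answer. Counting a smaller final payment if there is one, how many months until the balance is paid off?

72 payments

Monthly rate r = 7.9%/12 = 0.658333% = 0.00658333.
Recurrence: B ← B·(1+r) − $130.00.
Month 1: interest $48.85; balance after payment $7,339.26.
Month 2: interest $48.32; balance after payment $7,257.58.
Closed form: n = −ln(1 − rB₀/P)/ln(1+r) = −ln(0.62422)/ln(1.00658) ≈ 71.817, so the balance reaches zero during payment 72.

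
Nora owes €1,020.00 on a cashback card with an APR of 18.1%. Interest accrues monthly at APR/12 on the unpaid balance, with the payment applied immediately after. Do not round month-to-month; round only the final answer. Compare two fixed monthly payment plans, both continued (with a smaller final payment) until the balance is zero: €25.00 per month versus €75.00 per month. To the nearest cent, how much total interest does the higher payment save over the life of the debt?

Monthly rate r = 18.1%/12 = 1.50833% = 0.0150833.
At €25.00/mo: n = ⌈−ln(1 − rB₀/P)/ln(1+r)⌉ = 64 payments (last €20.73); total interest = total paid − €1,020.00 = €575.73.
At €75.00/mo: 16 payments (last €25.28); total interest €130.28.
Interest saved = €575.73 − €130.28 = €445.45.

€445.45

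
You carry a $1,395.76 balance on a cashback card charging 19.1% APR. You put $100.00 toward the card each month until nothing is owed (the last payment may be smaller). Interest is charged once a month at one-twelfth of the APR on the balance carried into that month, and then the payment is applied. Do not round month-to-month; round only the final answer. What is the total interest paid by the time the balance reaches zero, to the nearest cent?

$195.26

Monthly rate r = 19.1%/12 = 1.59167% = 0.0159167.
Payoff takes n = ⌈−ln(1 − rB₀/P)/ln(1+r)⌉ = ⌈15.910⌉ = 16 payments; the last is $91.02.
Total paid = 15·$100.00 + $91.02 = $1,591.02.
Total interest = total paid − principal = $1,591.02 − $1,395.76 = $195.26.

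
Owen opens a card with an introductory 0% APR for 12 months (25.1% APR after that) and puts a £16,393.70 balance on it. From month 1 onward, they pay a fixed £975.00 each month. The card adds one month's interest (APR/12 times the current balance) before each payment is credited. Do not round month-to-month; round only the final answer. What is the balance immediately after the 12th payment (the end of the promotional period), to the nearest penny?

£4,693.70

Promo months 1–12 at r₀ = 0%/12 = 0; months 13+ at r₁ = 25.1%/12 = 0.0209167.
After month 12 (no interest yet): B = £16,393.70 − 12·£975.00 = £4,693.70.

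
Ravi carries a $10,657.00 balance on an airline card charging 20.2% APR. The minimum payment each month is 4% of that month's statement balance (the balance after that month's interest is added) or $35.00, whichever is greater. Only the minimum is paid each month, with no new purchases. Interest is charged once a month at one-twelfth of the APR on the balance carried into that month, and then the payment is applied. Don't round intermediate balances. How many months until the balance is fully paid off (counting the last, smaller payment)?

137 months

Monthly rate r = 20.2%/12 = 1.68333% = 0.0168333.
While 4% of the post-interest balance exceeds $35.00, each month B ← (B·(1+r))·(1 − 0.04), i.e. B shrinks by the factor (1+r)·0.96 = 0.97616.
This holds for months 1–105. Entering month 106 the balance is $845.94; 4% of the post-interest balance is now below $35.00, so the flat $35.00 minimum applies from here.
From month 106 a fixed $35.00 at rate r clears $845.94 in 32 more payments. Total: 105 + 32 = 137 months.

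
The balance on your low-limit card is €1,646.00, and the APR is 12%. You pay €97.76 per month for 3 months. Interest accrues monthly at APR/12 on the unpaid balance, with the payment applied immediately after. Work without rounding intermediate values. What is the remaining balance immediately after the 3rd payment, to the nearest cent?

€1,399.65

Monthly rate r = 12%/12 = 1% = 0.01.
Each month: B ← B·(1+r) − €97.76.
Month 1: interest €16.46; balance after payment €1,564.70.
Month 2: interest €15.65; balance after payment €1,482.59.
Month 3: interest €14.83; balance after payment €1,399.65.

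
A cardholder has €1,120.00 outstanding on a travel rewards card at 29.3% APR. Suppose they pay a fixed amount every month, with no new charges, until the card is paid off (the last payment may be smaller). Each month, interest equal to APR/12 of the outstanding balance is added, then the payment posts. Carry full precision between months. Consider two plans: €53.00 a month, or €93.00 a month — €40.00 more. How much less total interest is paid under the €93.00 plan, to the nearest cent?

Monthly rate r = 29.3%/12 = 2.44167% = 0.0244167.
At €53.00/mo: n = ⌈−ln(1 − rB₀/P)/ln(1+r)⌉ = 31 payments (last €4.26); total interest = total paid − €1,120.00 = €474.26.
At €93.00/mo: 15 payments (last €40.69); total interest €222.69.
Interest saved = €474.26 − €222.69 = €251.57.

€251.57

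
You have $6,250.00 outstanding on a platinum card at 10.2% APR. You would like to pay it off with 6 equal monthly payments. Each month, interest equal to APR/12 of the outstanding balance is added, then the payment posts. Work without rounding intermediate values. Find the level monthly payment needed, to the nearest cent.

$1,072.87

Monthly rate r = 10.2%/12 = 0.85% = 0.0085.
Level-payment amortization: P = B₀·r / (1 − (1+r)^(−n)) = 6250.00·0.0085 / (1 − 1.0085^(−6)).
Denominator 1 − (1+r)^(−6) = 0.0495164943.
P = 53.125 / 0.0495164943 ≈ 1072.87.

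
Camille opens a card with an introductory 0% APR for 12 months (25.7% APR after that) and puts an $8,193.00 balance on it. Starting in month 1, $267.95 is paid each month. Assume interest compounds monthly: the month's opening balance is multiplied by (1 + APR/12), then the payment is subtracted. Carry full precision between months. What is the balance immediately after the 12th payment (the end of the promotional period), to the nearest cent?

Promo months 1–12 at r₀ = 0%/12 = 0; months 13+ at r₁ = 25.7%/12 = 0.0214167.
After month 12 (no interest yet): B = $8,193.00 − 12·$267.95 = $4,977.60.

$4,977.60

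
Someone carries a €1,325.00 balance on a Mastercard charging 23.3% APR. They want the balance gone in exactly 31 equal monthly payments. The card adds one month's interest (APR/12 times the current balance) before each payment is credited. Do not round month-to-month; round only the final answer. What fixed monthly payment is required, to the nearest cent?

Monthly rate r = 23.3%/12 = 1.94167% = 0.0194167.
Level-payment amortization: P = B₀·r / (1 − (1+r)^(−n)) = 1325.00·0.0194167 / (1 − 1.01942^(−31)).
Denominator 1 − (1+r)^(−31) = 0.449070053.
P = 25.7271 / 0.449070053 ≈ 57.29.

€57.29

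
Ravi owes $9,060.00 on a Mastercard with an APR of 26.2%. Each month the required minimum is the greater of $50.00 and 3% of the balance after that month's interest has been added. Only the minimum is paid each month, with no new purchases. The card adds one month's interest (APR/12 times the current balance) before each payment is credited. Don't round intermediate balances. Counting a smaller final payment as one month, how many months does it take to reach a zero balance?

252 months

Monthly rate r = 26.2%/12 = 2.18333% = 0.0218333.
While 3% of the post-interest balance exceeds $50.00, each month B ← (B·(1+r))·(1 − 0.03), i.e. B shrinks by the factor (1+r)·0.97 = 0.99118.
This holds for months 1–194. Entering month 195 the balance is $1,623.97; 3% of the post-interest balance is now below $50.00, so the flat $50.00 minimum applies from here.
From month 195 a fixed $50.00 at rate r clears $1,623.97 in 58 more payments. Total: 194 + 58 = 252 months.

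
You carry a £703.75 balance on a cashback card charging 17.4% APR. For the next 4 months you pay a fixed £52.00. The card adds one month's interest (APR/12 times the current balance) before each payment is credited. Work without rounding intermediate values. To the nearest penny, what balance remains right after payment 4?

Monthly rate r = 17.4%/12 = 1.45% = 0.0145.
Each month: B ← B·(1+r) − £52.00.
Month 1: interest £10.20; balance after payment £661.95.
Month 2: interest £9.60; balance after payment £619.55.
Month 3: interest £8.98; balance after payment £576.54.
Month 4: interest £8.36; balance after payment £532.90.

£532.90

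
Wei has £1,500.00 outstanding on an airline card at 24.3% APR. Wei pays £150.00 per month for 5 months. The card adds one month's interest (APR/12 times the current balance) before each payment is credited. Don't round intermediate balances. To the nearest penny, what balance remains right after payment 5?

£877.16

Monthly rate r = 24.3%/12 = 2.025% = 0.02025.
Each month: B ← B·(1+r) − £150.00.
Month 1: interest £30.38; balance after payment £1,380.38.
Month 2: interest £27.95; balance after payment £1,258.33.
Month 3: interest £25.48; balance after payment £1,133.81.
Month 4: interest £22.96; balance after payment £1,006.77.
Month 5: interest £20.39; balance after payment £877.16.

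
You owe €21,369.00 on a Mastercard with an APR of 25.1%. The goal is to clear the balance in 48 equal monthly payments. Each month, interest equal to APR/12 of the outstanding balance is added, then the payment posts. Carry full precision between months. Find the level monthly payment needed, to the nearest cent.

Monthly rate r = 25.1%/12 = 2.09167% = 0.0209167.
Level-payment amortization: P = B₀·r / (1 − (1+r)^(−n)) = 21369.00·0.0209167 / (1 − 1.02092^(−48)).
Denominator 1 − (1+r)^(−48) = 0.629774868.
P = 446.968 / 0.629774868 ≈ 709.73.

€709.73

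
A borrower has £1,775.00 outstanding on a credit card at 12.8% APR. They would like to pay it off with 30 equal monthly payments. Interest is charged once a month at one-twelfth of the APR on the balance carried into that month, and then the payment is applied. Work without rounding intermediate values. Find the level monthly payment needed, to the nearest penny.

Monthly rate r = 12.8%/12 = 1.06667% = 0.0106667.
Level-payment amortization: P = B₀·r / (1 − (1+r)^(−n)) = 1775.00·0.0106667 / (1 − 1.01067^(−30)).
Denominator 1 − (1+r)^(−30) = 0.272619368.
P = 18.9333 / 0.272619368 ≈ 69.45.

£69.45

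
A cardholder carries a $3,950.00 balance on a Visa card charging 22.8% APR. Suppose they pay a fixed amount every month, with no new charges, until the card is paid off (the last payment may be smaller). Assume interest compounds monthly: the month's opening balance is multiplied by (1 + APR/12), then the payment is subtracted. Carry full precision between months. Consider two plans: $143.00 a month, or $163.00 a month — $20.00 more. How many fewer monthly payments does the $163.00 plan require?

7 fewer payments

Monthly rate r = 22.8%/12 = 1.9% = 0.019.
At $143.00/mo: n = ⌈−ln(1 − rB₀/P)/ln(1+r)⌉ = 40 payments (last $76.49); total interest = total paid − $3,950.00 = $1,703.49.
At $163.00/mo: 33 payments (last $127.44); total interest $1,393.44.
Payments saved = 40 − 33 = 7.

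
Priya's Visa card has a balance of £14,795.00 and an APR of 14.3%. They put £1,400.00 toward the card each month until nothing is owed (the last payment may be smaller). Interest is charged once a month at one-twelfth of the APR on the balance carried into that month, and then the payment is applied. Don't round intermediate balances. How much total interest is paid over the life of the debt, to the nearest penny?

Monthly rate r = 14.3%/12 = 1.19167% = 0.0119167.
Payoff takes n = ⌈−ln(1 − rB₀/P)/ln(1+r)⌉ = ⌈11.362⌉ = 12 payments; the last is £508.98.
Total paid = 11·£1,400.00 + £508.98 = £15,908.98.
Total interest = total paid − principal = £15,908.98 − £14,795.00 = £1,113.98.

£1,113.98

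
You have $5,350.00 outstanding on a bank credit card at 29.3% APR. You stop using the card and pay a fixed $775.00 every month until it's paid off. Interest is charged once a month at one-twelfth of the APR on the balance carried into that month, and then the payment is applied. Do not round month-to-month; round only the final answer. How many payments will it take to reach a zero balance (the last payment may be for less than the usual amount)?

8 payments

Monthly rate r = 29.3%/12 = 2.44167% = 0.0244167.
Recurrence: B ← B·(1+r) − $775.00.
Month 1: interest $130.63; balance after payment $4,705.63.
Month 2: interest $114.90; balance after payment $4,045.52.
Closed form: n = −ln(1 − rB₀/P)/ln(1+r) = −ln(0.83145)/ln(1.02442) ≈ 7.652, so the balance reaches zero during payment 8.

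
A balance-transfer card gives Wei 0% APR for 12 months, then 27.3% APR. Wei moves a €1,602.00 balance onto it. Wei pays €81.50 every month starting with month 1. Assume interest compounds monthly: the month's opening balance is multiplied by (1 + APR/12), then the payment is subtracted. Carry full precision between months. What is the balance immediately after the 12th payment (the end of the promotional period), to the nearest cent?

Promo months 1–12 at r₀ = 0%/12 = 0; months 13+ at r₁ = 27.3%/12 = 0.02275.
After month 12 (no interest yet): B = €1,602.00 − 12·€81.50 = €624.00.

€624.00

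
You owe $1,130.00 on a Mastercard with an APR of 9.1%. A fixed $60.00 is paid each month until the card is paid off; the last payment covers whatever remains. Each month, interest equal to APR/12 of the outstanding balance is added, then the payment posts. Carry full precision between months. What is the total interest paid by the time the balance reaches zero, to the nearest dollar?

$94

Monthly rate r = 9.1%/12 = 0.758333% = 0.00758333.
Payoff takes n = ⌈−ln(1 − rB₀/P)/ln(1+r)⌉ = ⌈20.399⌉ = 21 payments; the last is $23.98.
Total paid = 20·$60.00 + $23.98 = $1,223.98.
Total interest = total paid − principal = $1,223.98 − $1,130.00 = $93.98.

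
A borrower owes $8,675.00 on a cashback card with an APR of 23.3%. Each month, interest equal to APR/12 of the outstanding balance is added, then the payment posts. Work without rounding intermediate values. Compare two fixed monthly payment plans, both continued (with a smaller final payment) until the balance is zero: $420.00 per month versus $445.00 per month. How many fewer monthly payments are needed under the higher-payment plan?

2 fewer payments

Monthly rate r = 23.3%/12 = 1.94167% = 0.0194167.
At $420.00/mo: n = ⌈−ln(1 − rB₀/P)/ln(1+r)⌉ = 27 payments (last $275.59); total interest = total paid − $8,675.00 = $2,520.59.
At $445.00/mo: 25 payments (last $327.37); total interest $2,332.37.
Payments saved = 27 − 25 = 2.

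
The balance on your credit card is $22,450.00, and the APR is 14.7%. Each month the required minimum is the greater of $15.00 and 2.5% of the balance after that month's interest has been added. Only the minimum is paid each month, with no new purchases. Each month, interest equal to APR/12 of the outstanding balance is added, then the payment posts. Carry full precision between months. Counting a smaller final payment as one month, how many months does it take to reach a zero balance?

331 months

Monthly rate r = 14.7%/12 = 1.225% = 0.01225.
While 2.5% of the post-interest balance exceeds $15.00, each month B ← (B·(1+r))·(1 − 0.025), i.e. B shrinks by the factor (1+r)·0.975 = 0.98694.
This holds for months 1–277. Entering month 278 the balance is $589.13; 2.5% of the post-interest balance is now below $15.00, so the flat $15.00 minimum applies from here.
From month 278 a fixed $15.00 at rate r clears $589.13 in 54 more payments. Total: 277 + 54 = 331 months.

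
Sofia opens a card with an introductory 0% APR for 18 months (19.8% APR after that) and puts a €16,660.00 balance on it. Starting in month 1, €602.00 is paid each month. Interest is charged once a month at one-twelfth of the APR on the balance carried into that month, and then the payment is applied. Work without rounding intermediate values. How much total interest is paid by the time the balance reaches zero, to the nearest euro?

€574

Promo months 1–18 at r₀ = 0%/12 = 0; months 19+ at r₁ = 19.8%/12 = 0.0165.
After month 18 (no interest yet): B = €16,660.00 − 18·€602.00 = €5,824.00.
Then at r₁ with €602.00/mo: n₂ = −ln(1 − r₁·B/P)/ln(1+r₁) ≈ 10.63 → 11 more payments.
Total paid = 28·€602.00 + €378.45 = €17,234.45; interest = €17,234.45 − €16,660.00 = €574.45.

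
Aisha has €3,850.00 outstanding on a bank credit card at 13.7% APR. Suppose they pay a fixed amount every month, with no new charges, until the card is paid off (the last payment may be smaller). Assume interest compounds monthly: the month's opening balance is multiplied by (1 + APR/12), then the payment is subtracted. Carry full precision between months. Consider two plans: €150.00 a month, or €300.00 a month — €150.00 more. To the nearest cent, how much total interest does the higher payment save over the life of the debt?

Monthly rate r = 13.7%/12 = 1.14167% = 0.0114167.
At €150.00/mo: n = ⌈−ln(1 − rB₀/P)/ln(1+r)⌉ = 31 payments (last €82.19); total interest = total paid − €3,850.00 = €732.19.
At €300.00/mo: 14 payments (last €286.81); total interest €336.81.
Interest saved = €732.19 − €336.81 = €395.38.

€395.38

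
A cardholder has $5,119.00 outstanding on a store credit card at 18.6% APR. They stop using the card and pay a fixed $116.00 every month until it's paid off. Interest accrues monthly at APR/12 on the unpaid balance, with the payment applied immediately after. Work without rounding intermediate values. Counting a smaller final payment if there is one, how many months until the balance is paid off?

Monthly rate r = 18.6%/12 = 1.55% = 0.0155.
Recurrence: B ← B·(1+r) − $116.00.
Month 1: interest $79.34; balance after payment $5,082.34.
Month 2: interest $78.78; balance after payment $5,045.12.
Closed form: n = −ln(1 − rB₀/P)/ln(1+r) = −ln(0.316)/ln(1.0155) ≈ 74.899, so the balance reaches zero during payment 75.

75 months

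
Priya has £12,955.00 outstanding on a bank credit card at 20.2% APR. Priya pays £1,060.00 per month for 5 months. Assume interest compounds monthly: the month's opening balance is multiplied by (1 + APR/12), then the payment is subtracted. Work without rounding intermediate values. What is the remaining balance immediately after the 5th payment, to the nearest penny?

£8,601.25

Monthly rate r = 20.2%/12 = 1.68333% = 0.0168333.
Each month: B ← B·(1+r) − £1,060.00.
Month 1: interest £218.08; balance after payment £12,113.08.
Month 2: interest £203.90; balance after payment £11,256.98.
Month 3: interest £189.49; balance after payment £10,386.47.
Month 4: interest £174.84; balance after payment £9,501.31.
Month 5: interest £159.94; balance after payment £8,601.25.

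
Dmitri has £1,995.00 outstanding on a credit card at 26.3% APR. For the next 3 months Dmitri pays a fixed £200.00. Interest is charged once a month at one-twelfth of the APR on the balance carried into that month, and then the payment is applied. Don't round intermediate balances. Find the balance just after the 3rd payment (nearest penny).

Monthly rate r = 26.3%/12 = 2.19167% = 0.0219167.
Each month: B ← B·(1+r) − £200.00.
Month 1: interest £43.72; balance after payment £1,838.72.
Month 2: interest £40.30; balance after payment £1,679.02.
Month 3: interest £36.80; balance after payment £1,515.82.

£1,515.82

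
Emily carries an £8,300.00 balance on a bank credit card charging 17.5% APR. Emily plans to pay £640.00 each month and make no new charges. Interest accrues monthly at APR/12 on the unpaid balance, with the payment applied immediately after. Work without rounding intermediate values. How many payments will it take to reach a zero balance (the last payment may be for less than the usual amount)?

15 months

Monthly rate r = 17.5%/12 = 1.45833% = 0.0145833.
Recurrence: B ← B·(1+r) − £640.00.
Month 1: interest £121.04; balance after payment £7,781.04.
Month 2: interest £113.47; balance after payment £7,254.52.
Closed form: n = −ln(1 − rB₀/P)/ln(1+r) = −ln(0.81087)/ln(1.01458) ≈ 14.480, so the balance reaches zero during payment 15.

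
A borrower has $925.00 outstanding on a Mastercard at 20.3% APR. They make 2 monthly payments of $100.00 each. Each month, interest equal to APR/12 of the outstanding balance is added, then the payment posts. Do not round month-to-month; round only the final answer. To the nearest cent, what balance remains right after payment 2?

Monthly rate r = 20.3%/12 = 1.69167% = 0.0169167.
Each month: B ← B·(1+r) − $100.00.
Month 1: interest $15.65; balance after payment $840.65.
Month 2: interest $14.22; balance after payment $754.87.

$754.87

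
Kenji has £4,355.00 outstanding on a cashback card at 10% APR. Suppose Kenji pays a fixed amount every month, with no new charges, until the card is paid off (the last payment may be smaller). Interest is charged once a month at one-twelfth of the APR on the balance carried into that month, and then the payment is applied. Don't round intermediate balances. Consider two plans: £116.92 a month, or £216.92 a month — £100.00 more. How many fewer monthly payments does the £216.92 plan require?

22 fewer payments

Monthly rate r = 10%/12 = 0.833333% = 0.00833333.
At £116.92/mo: n = ⌈−ln(1 − rB₀/P)/ln(1+r)⌉ = 45 payments (last £91.55); total interest = total paid − £4,355.00 = £881.03.
At £216.92/mo: 23 payments (last £13.47); total interest £430.71.
Payments saved = 45 − 23 = 22.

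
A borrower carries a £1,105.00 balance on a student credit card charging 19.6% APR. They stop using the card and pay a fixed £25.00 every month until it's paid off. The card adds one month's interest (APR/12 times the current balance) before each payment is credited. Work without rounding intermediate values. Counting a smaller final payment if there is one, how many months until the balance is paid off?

79 payments

Monthly rate r = 19.6%/12 = 1.63333% = 0.0163333.
Recurrence: B ← B·(1+r) − £25.00.
Month 1: interest £18.05; balance after payment £1,098.05.
Month 2: interest £17.93; balance after payment £1,090.98.
Closed form: n = −ln(1 − rB₀/P)/ln(1+r) = −ln(0.27807)/ln(1.01633) ≈ 78.999, so the balance reaches zero during payment 79.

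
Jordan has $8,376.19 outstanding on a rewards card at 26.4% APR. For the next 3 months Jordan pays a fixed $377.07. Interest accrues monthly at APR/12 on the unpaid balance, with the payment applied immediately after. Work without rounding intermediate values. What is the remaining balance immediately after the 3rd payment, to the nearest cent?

$7,784.99

Monthly rate r = 26.4%/12 = 2.2% = 0.022.
Each month: B ← B·(1+r) − $377.07.
Month 1: interest $184.28; balance after payment $8,183.40.
Month 2: interest $180.03; balance after payment $7,986.36.
Month 3: interest $175.70; balance after payment $7,784.99.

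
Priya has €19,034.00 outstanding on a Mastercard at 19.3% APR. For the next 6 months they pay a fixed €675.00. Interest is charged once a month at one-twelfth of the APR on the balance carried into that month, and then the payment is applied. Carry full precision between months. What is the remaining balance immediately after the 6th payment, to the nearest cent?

Monthly rate r = 19.3%/12 = 1.60833% = 0.0160833.
Each month: B ← B·(1+r) − €675.00.
Month 1: interest €306.13; balance after payment €18,665.13.
Month 2: interest €300.20; balance after payment €18,290.33.
Month 3: interest €294.17; balance after payment €17,909.50.
Month 4: interest €288.04; balance after payment €17,522.54.
Month 5: interest €281.82; balance after payment €17,129.36.
Month 6: interest €275.50; balance after payment €16,729.86.

€16,729.86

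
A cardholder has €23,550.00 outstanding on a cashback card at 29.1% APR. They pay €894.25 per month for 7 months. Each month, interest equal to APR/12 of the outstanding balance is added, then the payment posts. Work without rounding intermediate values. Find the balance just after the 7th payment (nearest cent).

€21,116.48

Monthly rate r = 29.1%/12 = 2.425% = 0.02425.
Each month: B ← B·(1+r) − €894.25.
Month 1: interest €571.09; balance after payment €23,226.84.
Month 2: interest €563.25; balance after payment €22,895.84.
Month 3: interest €555.22; balance after payment €22,556.81.
Month 4: interest €547.00; balance after payment €22,209.57.
Month 5: interest €538.58; balance after payment €21,853.90.
Month 6: interest €529.96; balance after payment €21,489.60.
Month 7: interest €521.12; balance after payment €21,116.48.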